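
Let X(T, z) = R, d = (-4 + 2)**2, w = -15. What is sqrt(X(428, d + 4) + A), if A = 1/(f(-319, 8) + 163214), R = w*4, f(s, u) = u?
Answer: I*sqrt(1598485113818)/163222 ≈ 7.746*I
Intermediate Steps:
R = -60 (R = -15*4 = -60)
d = 4 (d = (-2)**2 = 4)
X(T, z) = -60
A = 1/163222 (A = 1/(8 + 163214) = 1/163222 ≈ 6.1266e-6)
sqrt(X(428, d + 4) + A) = sqrt(-60 + 1/163222) = sqrt(-9793319/163222) = I*sqrt(1598485113818)/163222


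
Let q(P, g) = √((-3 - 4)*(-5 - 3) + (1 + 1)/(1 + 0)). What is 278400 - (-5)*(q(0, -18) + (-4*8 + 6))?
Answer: 278270 + 5*√58 ≈ 2.7831e+5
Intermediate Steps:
q(P, g) = √58 (q(P, g) = √(-7*(-8) + 2/1) = √(56 + 2*1) = √(56 + 2) = √58)
278400 - (-5)*(q(0, -18) + (-4*8 + 6)) = 278400 - (-5)*(√58 + (-4*8 + 6)) = 278400 - (-5)*(√58 + (-32 + 6)) = 278400 - (-5)*(√58 - 26) = 278400 - (-5)*(-26 + √58) = 278400 - (130 - 5*√58) = 278400 + (-130 + 5*√58) = 278270 + 5*√58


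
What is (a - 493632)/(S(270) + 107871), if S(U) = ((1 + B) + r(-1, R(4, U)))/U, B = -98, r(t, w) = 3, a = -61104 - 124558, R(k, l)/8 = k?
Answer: -45852345/7281269 ≈ -6.2973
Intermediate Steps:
R(k, l) = 8*k
a = -185662
S(U) = -94/U (S(U) = ((1 - 98) + 3)/U = (-97 + 3)/U = -94/U)
(a - 493632)/(S(270) + 107871) = (-185662 - 493632)/(-94/270 + 107871) = -679294/(-94*1/270 + 107871) = -679294/(-47/135 + 107871) = -679294/14562538/135 = -679294*135/14562538 = -45852345/7281269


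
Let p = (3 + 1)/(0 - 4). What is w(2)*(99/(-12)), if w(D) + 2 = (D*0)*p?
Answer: 33/2 ≈ 16.500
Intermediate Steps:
p = -1 (p = 4/(-4) = 4*(-¼) = -1)
w(D) = -2 (w(D) = -2 + (D*0)*(-1) = -2 + 0*(-1) = -2 + 0 = -2)
w(2)*(99/(-12)) = -198/(-12) = -198*(-1)/12 = -2*(-33/4) = 33/2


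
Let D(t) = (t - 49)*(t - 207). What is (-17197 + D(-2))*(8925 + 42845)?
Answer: -338472260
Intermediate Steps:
D(t) = (-207 + t)*(-49 + t) (D(t) = (-49 + t)*(-207 + t) = (-207 + t)*(-49 + t))
(-17197 + D(-2))*(8925 + 42845) = (-17197 + (10143 + (-2)² - 256*(-2)))*(8925 + 42845) = (-17197 + (10143 + 4 + 512))*51770 = (-17197 + 10659)*51770 = -6538*51770 = -338472260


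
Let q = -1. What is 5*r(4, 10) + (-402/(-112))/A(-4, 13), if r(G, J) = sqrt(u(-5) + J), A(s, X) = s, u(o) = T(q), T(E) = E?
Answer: 3159/224 ≈ 14.103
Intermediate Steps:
u(o) = -1
r(G, J) = sqrt(-1 + J)
5*r(4, 10) + (-402/(-112))/A(-4, 13) = 5*sqrt(-1 + 10) - 402/(-112)/(-4) = 5*sqrt(9) - 402*(-1/112)*(-1/4) = 5*3 + (201/56)*(-1/4) = 15 - 201/224 = 3159/224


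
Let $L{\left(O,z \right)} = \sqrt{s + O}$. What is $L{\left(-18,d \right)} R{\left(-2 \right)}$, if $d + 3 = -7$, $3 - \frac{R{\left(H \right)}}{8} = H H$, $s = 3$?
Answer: $- 8 i \sqrt{15} \approx - 30.984 i$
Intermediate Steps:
$R{\left(H \right)} = 24 - 8 H^{2}$ ($R{\left(H \right)} = 24 - 8 H H = 24 - 8 H^{2}$)
$d = -10$ ($d = -3 - 7 = -10$)
$L{\left(O,z \right)} = \sqrt{3 + O}$
$L{\left(-18,d \right)} R{\left(-2 \right)} = \sqrt{3 - 18} \left(24 - 8 \left(-2\right)^{2}\right) = \sqrt{-15} \left(24 - 32\right) = i \sqrt{15} \left(24 - 32\right) = i \sqrt{15} \left(-8\right) = - 8 i \sqrt{15}$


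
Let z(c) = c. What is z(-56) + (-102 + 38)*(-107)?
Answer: 6792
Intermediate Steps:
z(-56) + (-102 + 38)*(-107) = -56 + (-102 + 38)*(-107) = -56 - 64*(-107) = -56 + 6848 = 6792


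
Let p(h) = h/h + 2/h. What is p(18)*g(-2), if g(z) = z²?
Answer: 40/9 ≈ 4.4444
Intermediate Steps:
p(h) = 1 + 2/h
p(18)*g(-2) = ((2 + 18)/18)*(-2)² = ((1/18)*20)*4 = (10/9)*4 = 40/9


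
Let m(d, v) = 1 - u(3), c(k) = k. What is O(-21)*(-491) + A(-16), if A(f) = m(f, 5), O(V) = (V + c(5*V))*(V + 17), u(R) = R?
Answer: -247466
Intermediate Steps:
m(d, v) = -2 (m(d, v) = 1 - 1*3 = 1 - 3 = -2)
O(V) = 6*V*(17 + V) (O(V) = (V + 5*V)*(V + 17) = (6*V)*(17 + V) = 6*V*(17 + V))
A(f) = -2
O(-21)*(-491) + A(-16) = (6*(-21)*(17 - 21))*(-491) - 2 = (6*(-21)*(-4))*(-491) - 2 = 504*(-491) - 2 = -247464 - 2 = -247466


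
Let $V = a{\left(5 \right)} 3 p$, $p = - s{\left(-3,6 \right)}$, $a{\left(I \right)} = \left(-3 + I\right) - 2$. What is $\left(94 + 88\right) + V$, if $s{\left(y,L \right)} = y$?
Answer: $182$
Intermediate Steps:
$a{\left(I \right)} = -5 + I$ ($a{\left(I \right)} = \left(-3 + I\right) - 2 = -5 + I$)
$p = 3$ ($p = \left(-1\right) \left(-3\right) = 3$)
$V = 0$ ($V = \left(-5 + 5\right) 3 \cdot 3 = 0 \cdot 3 \cdot 3 = 0 \cdot 3 = 0$)
$\left(94 + 88\right) + V = \left(94 + 88\right) + 0 = 182 + 0 = 182$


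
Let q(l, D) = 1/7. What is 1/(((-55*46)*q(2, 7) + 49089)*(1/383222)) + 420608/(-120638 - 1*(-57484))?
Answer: 418509206/347441731 ≈ 1.2045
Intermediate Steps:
q(l, D) = ⅐
1/(((-55*46)*q(2, 7) + 49089)*(1/383222)) + 420608/(-120638 - 1*(-57484)) = 1/((-55*46*(⅐) + 49089)*(1/383222)) + 420608/(-120638 - 1*(-57484)) = 1/((-2530*⅐ + 49089)*(1/383222)) + 420608/(-120638 + 57484) = 383222/(-2530/7 + 49089) + 420608/(-63154) = 383222/(341093/7) + 420608*(-1/63154) = (7/341093)*383222 - 210304/31577 = 86534/11003 - 210304/31577 = 418509206/347441731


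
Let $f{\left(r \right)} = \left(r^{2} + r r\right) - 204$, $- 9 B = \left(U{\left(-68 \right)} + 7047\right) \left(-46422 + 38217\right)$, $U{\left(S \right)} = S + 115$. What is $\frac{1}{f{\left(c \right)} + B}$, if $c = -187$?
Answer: $\frac{3}{19611292} \approx 1.5297 \cdot 10^{-7}$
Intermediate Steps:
$U{\left(S \right)} = 115 + S$
$B = \frac{19402090}{3}$ ($B = - \frac{\left(\left(115 - 68\right) + 7047\right) \left(-46422 + 38217\right)}{9} = - \frac{\left(47 + 7047\right) \left(-8205\right)}{9} = - \frac{7094 \left(-8205\right)}{9} = \left(- \frac{1}{9}\right) \left(-58206270\right) = \frac{19402090}{3} \approx 6.4674 \cdot 10^{6}$)
$f{\left(r \right)} = -204 + 2 r^{2}$ ($f{\left(r \right)} = \left(r^{2} + r^{2}\right) - 204 = 2 r^{2} - 204 = -204 + 2 r^{2}$)
$\frac{1}{f{\left(c \right)} + B} = \frac{1}{\left(-204 + 2 \left(-187\right)^{2}\right) + \frac{19402090}{3}} = \frac{1}{\left(-204 + 2 \cdot 34969\right) + \frac{19402090}{3}} = \frac{1}{\left(-204 + 69938\right) + \frac{19402090}{3}} = \frac{1}{69734 + \frac{19402090}{3}} = \frac{1}{\frac{19611292}{3}} = \frac{3}{19611292}$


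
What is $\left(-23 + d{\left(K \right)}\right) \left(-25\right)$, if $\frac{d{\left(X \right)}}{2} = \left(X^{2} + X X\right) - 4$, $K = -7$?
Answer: $-4125$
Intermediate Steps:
$d{\left(X \right)} = -8 + 4 X^{2}$ ($d{\left(X \right)} = 2 \left(\left(X^{2} + X X\right) - 4\right) = 2 \left(\left(X^{2} + X^{2}\right) - 4\right) = 2 \left(2 X^{2} - 4\right) = 2 \left(-4 + 2 X^{2}\right) = -8 + 4 X^{2}$)
$\left(-23 + d{\left(K \right)}\right) \left(-25\right) = \left(-23 - \left(8 - 4 \left(-7\right)^{2}\right)\right) \left(-25\right) = \left(-23 + \left(-8 + 4 \cdot 49\right)\right) \left(-25\right) = \left(-23 + \left(-8 + 196\right)\right) \left(-25\right) = \left(-23 + 188\right) \left(-25\right) = 165 \left(-25\right) = -4125$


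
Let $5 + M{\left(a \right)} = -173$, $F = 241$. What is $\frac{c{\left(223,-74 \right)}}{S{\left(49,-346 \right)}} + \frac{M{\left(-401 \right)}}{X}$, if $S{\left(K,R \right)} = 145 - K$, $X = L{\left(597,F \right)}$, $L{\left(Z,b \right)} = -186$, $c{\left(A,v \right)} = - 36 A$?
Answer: $- \frac{61505}{744} \approx -82.668$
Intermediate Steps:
$M{\left(a \right)} = -178$ ($M{\left(a \right)} = -5 - 173 = -178$)
$X = -186$
$\frac{c{\left(223,-74 \right)}}{S{\left(49,-346 \right)}} + \frac{M{\left(-401 \right)}}{X} = \frac{\left(-36\right) 223}{145 - 49} - \frac{178}{-186} = - \frac{8028}{145 - 49} - - \frac{89}{93} = - \frac{8028}{96} + \frac{89}{93} = \left(-8028\right) \frac{1}{96} + \frac{89}{93} = - \frac{669}{8} + \frac{89}{93} = - \frac{61505}{744}$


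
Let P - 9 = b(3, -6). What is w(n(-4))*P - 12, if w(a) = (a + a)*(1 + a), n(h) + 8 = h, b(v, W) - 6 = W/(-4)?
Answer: 4344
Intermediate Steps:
b(v, W) = 6 - W/4 (b(v, W) = 6 + W/(-4) = 6 + W*(-¼) = 6 - W/4)
n(h) = -8 + h
w(a) = 2*a*(1 + a) (w(a) = (2*a)*(1 + a) = 2*a*(1 + a))
P = 33/2 (P = 9 + (6 - ¼*(-6)) = 9 + (6 + 3/2) = 9 + 15/2 = 33/2 ≈ 16.500)
w(n(-4))*P - 12 = (2*(-8 - 4)*(1 + (-8 - 4)))*(33/2) - 12 = (2*(-12)*(1 - 12))*(33/2) - 12 = (2*(-12)*(-11))*(33/2) - 12 = 264*(33/2) - 12 = 4356 - 12 = 4344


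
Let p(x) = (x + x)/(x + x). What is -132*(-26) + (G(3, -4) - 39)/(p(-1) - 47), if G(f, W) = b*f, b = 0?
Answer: 157911/46 ≈ 3432.8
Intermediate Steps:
G(f, W) = 0 (G(f, W) = 0*f = 0)
p(x) = 1 (p(x) = (2*x)/((2*x)) = (2*x)*(1/(2*x)) = 1)
-132*(-26) + (G(3, -4) - 39)/(p(-1) - 47) = -132*(-26) + (0 - 39)/(1 - 47) = 3432 - 39/(-46) = 3432 - 39*(-1/46) = 3432 + 39/46 = 157911/46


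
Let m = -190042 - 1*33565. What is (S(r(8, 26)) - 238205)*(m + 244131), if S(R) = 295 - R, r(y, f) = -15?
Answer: -4882556980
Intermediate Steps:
m = -223607 (m = -190042 - 33565 = -223607)
(S(r(8, 26)) - 238205)*(m + 244131) = ((295 - 1*(-15)) - 238205)*(-223607 + 244131) = ((295 + 15) - 238205)*20524 = (310 - 238205)*20524 = -237895*20524 = -4882556980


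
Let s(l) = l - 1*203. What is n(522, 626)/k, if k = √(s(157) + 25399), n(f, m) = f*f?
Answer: 30276*√313/313 ≈ 1711.3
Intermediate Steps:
n(f, m) = f²
s(l) = -203 + l (s(l) = l - 203 = -203 + l)
k = 9*√313 (k = √((-203 + 157) + 25399) = √(-46 + 25399) = √25353 = 9*√313 ≈ 159.23)
n(522, 626)/k = 522²/((9*√313)) = 272484*(√313/2817) = 30276*√313/313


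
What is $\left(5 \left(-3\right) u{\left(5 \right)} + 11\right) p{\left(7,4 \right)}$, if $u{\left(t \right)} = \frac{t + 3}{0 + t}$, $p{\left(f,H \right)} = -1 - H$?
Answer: $65$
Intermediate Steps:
$u{\left(t \right)} = \frac{3 + t}{t}$
$\left(5 \left(-3\right) u{\left(5 \right)} + 11\right) p{\left(7,4 \right)} = \left(5 \left(-3\right) \frac{3 + 5}{5} + 11\right) \left(-1 - 4\right) = \left(- 15 \cdot \frac{1}{5} \cdot 8 + 11\right) \left(-1 - 4\right) = \left(\left(-15\right) \frac{8}{5} + 11\right) \left(-5\right) = \left(-24 + 11\right) \left(-5\right) = \left(-13\right) \left(-5\right) = 65$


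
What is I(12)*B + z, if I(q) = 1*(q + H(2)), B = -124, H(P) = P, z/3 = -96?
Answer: -2024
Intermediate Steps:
z = -288 (z = 3*(-96) = -288)
I(q) = 2 + q (I(q) = 1*(q + 2) = 1*(2 + q) = 2 + q)
I(12)*B + z = (2 + 12)*(-124) - 288 = 14*(-124) - 288 = -1736 - 288 = -2024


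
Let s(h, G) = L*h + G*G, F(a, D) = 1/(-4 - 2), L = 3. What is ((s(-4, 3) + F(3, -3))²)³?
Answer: 47045881/46656 ≈ 1008.4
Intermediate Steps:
F(a, D) = -⅙ (F(a, D) = 1/(-6) = -⅙)
s(h, G) = G² + 3*h (s(h, G) = 3*h + G*G = 3*h + G² = G² + 3*h)
((s(-4, 3) + F(3, -3))²)³ = (((3² + 3*(-4)) - ⅙)²)³ = (((9 - 12) - ⅙)²)³ = ((-3 - ⅙)²)³ = ((-19/6)²)³ = (361/36)³ = 47045881/46656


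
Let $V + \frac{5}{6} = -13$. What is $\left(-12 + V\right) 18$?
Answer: $-465$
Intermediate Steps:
$V = - \frac{83}{6}$ ($V = - \frac{5}{6} - 13 = - \frac{83}{6} \approx -13.833$)
$\left(-12 + V\right) 18 = \left(-12 - \frac{83}{6}\right) 18 = \left(- \frac{155}{6}\right) 18 = -465$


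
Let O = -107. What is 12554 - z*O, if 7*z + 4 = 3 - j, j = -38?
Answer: 91837/7 ≈ 13120.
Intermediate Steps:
z = 37/7 (z = -4/7 + (3 - 1*(-38))/7 = -4/7 + (3 + 38)/7 = -4/7 + (⅐)*41 = -4/7 + 41/7 = 37/7 ≈ 5.2857)
12554 - z*O = 12554 - 37*(-107)/7 = 12554 - 1*(-3959/7) = 12554 + 3959/7 = 91837/7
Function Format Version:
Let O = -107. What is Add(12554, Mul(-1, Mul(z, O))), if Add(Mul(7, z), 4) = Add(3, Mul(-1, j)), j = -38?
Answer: Rational(91837, 7) ≈ 13120.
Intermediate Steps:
z = Rational(37, 7) (z = Add(Rational(-4, 7), Mul(Rational(1, 7), Add(3, Mul(-1, -38)))) = Add(Rational(-4, 7), Mul(Rational(1, 7), Add(3, 38))) = Add(Rational(-4, 7), Mul(Rational(1, 7), 41)) = Add(Rational(-4, 7), Rational(41, 7)) = Rational(37, 7) ≈ 5.2857)
Add(12554, Mul(-1, Mul(z, O))) = Add(12554, Mul(-1, Mul(Rational(37, 7), -107))) = Add(12554, Mul(-1, Rational(-3959, 7))) = Add(12554, Rational(3959, 7)) = Rational(91837, 7)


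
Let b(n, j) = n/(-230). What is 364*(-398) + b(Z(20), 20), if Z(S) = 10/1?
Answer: -3332057/23 ≈ -1.4487e+5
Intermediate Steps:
Z(S) = 10 (Z(S) = 10*1 = 10)
b(n, j) = -n/230 (b(n, j) = n*(-1/230) = -n/230)
364*(-398) + b(Z(20), 20) = 364*(-398) - 1/230*10 = -144872 - 1/23 = -3332057/23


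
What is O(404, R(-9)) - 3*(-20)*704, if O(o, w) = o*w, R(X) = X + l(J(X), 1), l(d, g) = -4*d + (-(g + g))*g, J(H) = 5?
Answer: 29716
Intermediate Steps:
l(d, g) = -4*d - 2*g² (l(d, g) = -4*d + (-2*g)*g = -4*d - 2*g²)
R(X) = -22 + X (R(X) = X + (-4*5 - 2*1²) = X + (-20 - 2*1) = X + (-20 - 2) = X - 22 = -22 + X)
O(404, R(-9)) - 3*(-20)*704 = 404*(-22 - 9) - 3*(-20)*704 = 404*(-31) + 60*704 = -12524 + 42240 = 29716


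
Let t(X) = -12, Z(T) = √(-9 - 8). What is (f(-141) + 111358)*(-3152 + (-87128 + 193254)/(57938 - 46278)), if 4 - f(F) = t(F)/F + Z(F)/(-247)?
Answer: -9590327292897/27401 - 1409469*I*√17/110770 ≈ -3.5e+8 - 52.464*I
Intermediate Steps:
Z(T) = I*√17 (Z(T) = √(-17) = I*√17)
f(F) = 4 + 12/F + I*√17/247 (f(F) = 4 - (-12/F + (I*√17)/(-247)) = 4 - (-12/F + (I*√17)*(-1/247)) = 4 - (-12/F - I*√17/247) = 4 + (12/F + I*√17/247) = 4 + 12/F + I*√17/247)
(f(-141) + 111358)*(-3152 + (-87128 + 193254)/(57938 - 46278)) = ((4 + 12/(-141) + I*√17/247) + 111358)*(-3152 + (-87128 + 193254)/(57938 - 46278)) = ((4 + 12*(-1/141) + I*√17/247) + 111358)*(-3152 + 106126/11660) = ((4 - 4/47 + I*√17/247) + 111358)*(-3152 + 106126*(1/11660)) = ((184/47 + I*√17/247) + 111358)*(-3152 + 53063/5830) = (5234010/47 + I*√17/247)*(-18323097/5830) = -9590327292897/27401 - 1409469*I*√17/110770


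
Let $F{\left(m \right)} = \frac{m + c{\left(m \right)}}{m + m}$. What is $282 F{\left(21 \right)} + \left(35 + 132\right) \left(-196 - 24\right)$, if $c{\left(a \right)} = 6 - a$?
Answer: $- \frac{256898}{7} \approx -36700.0$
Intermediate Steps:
$F{\left(m \right)} = \frac{3}{m}$ ($F{\left(m \right)} = \frac{m - \left(-6 + m\right)}{m + m} = \frac{6}{2 m} = 6 \frac{1}{2 m} = \frac{3}{m}$)
$282 F{\left(21 \right)} + \left(35 + 132\right) \left(-196 - 24\right) = 282 \cdot \frac{3}{21} + \left(35 + 132\right) \left(-196 - 24\right) = 282 \cdot 3 \cdot \frac{1}{21} + 167 \left(-220\right) = 282 \cdot \frac{1}{7} - 36740 = \frac{282}{7} - 36740 = - \frac{256898}{7}$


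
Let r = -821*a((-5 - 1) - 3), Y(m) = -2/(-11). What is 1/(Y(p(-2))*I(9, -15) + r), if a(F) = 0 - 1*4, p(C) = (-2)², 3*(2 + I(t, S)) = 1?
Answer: 33/108362 ≈ 0.00030454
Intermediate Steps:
I(t, S) = -5/3 (I(t, S) = -2 + (⅓)*1 = -2 + ⅓ = -5/3)
p(C) = 4
Y(m) = 2/11 (Y(m) = -2*(-1/11) = 2/11)
a(F) = -4 (a(F) = 0 - 4 = -4)
r = 3284 (r = -821*(-4) = 3284)
1/(Y(p(-2))*I(9, -15) + r) = 1/((2/11)*(-5/3) + 3284) = 1/(-10/33 + 3284) = 1/(108362/33) = 33/108362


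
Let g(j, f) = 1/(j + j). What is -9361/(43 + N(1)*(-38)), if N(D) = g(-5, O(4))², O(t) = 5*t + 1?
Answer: -468050/2131 ≈ -219.64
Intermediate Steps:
O(t) = 1 + 5*t
g(j, f) = 1/(2*j)
N(D) = 1/100 (N(D) = ((½)/(-5))² = ((½)*(-⅕))² = (-⅒)² = 1/100)
-9361/(43 + N(1)*(-38)) = -9361/(43 + (1/100)*(-38)) = -9361/(43 - 19/50) = -9361/2131/50 = -9361*50/2131 = -468050/2131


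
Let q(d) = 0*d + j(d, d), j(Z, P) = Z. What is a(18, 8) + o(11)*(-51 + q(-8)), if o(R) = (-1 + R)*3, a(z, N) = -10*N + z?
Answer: -1832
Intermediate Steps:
a(z, N) = z - 10*N
o(R) = -3 + 3*R
q(d) = d (q(d) = 0*d + d = 0 + d = d)
a(18, 8) + o(11)*(-51 + q(-8)) = (18 - 10*8) + (-3 + 3*11)*(-51 - 8) = (18 - 80) + (-3 + 33)*(-59) = -62 + 30*(-59) = -62 - 1770 = -1832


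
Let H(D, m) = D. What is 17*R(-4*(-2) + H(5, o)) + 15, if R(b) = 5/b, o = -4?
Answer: 280/13 ≈ 21.538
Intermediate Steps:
17*R(-4*(-2) + H(5, o)) + 15 = 17*(5/(-4*(-2) + 5)) + 15 = 17*(5/(8 + 5)) + 15 = 17*(5/13) + 15 = 85/13 + 15 = 280/13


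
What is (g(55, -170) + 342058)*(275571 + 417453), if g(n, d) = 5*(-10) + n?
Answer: 237057868512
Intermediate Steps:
g(n, d) = -50 + n
(g(55, -170) + 342058)*(275571 + 417453) = ((-50 + 55) + 342058)*(275571 + 417453) = (5 + 342058)*693024 = 342063*693024 = 237057868512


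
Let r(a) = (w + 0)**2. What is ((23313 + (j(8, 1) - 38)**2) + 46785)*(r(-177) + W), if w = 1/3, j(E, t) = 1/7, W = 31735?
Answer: 1001091791632/441 ≈ 2.2700e+9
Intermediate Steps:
j(E, t) = 1/7
w = 1/3 ≈ 0.33333
r(a) = 1/9 (r(a) = (1/3 + 0)**2 = (1/3)**2 = 1/9)
((23313 + (j(8, 1) - 38)**2) + 46785)*(r(-177) + W) = ((23313 + (1/7 - 38)**2) + 46785)*(1/9 + 31735) = ((23313 + (-265/7)**2) + 46785)*(285616/9) = ((23313 + 70225/49) + 46785)*(285616/9) = (1212562/49 + 46785)*(285616/9) = (3505027/49)*(285616/9) = 1001091791632/441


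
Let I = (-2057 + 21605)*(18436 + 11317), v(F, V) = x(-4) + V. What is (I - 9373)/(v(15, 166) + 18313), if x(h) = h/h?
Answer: 581602271/18480 ≈ 31472.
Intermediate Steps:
x(h) = 1
v(F, V) = 1 + V
I = 581611644 (I = 19548*29753 = 581611644)
(I - 9373)/(v(15, 166) + 18313) = (581611644 - 9373)/((1 + 166) + 18313) = 581602271/(167 + 18313) = 581602271/18480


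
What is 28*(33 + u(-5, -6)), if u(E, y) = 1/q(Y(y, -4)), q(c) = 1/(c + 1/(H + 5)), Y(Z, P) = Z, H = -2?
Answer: 2296/3 ≈ 765.33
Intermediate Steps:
q(c) = 1/(1/3 + c) (q(c) = 1/(c + 1/(-2 + 5)) = 1/(c + 1/3) = 1/(1/3 + c))
u(E, y) = 1/3 + y (u(E, y) = 1/(3/(1 + 3*y)) = 1/3 + y)
28*(33 + u(-5, -6)) = 28*(33 + (1/3 - 6)) = 28*(33 - 17/3) = 28*(82/3) = 2296/3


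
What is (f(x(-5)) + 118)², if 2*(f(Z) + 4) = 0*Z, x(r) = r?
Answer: 12996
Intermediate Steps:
f(Z) = -4 (f(Z) = -4 + (0*Z)/2 = -4 + (½)*0 = -4 + 0 = -4)
(f(x(-5)) + 118)² = (-4 + 118)² = 114² = 12996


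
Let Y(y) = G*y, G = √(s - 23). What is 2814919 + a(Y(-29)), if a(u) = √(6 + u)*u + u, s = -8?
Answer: 2814919 - 29*I*√31*(1 + √(6 - 29*I*√31)) ≈ 2.8135e+6 - 1639.5*I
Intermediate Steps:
G = I*√31 (G = √(-8 - 23) = √(-31) = I*√31 ≈ 5.5678*I)
Y(y) = I*y*√31 (Y(y) = (I*√31)*y = I*y*√31)
a(u) = u + u*√(6 + u) (a(u) = u*√(6 + u) + u = u + u*√(6 + u))
2814919 + a(Y(-29)) = 2814919 + (I*(-29)*√31)*(1 + √(6 + I*(-29)*√31)) = 2814919 + (-29*I*√31)*(1 + √(6 - 29*I*√31)) = 2814919 - 29*I*√31*(1 + √(6 - 29*I*√31))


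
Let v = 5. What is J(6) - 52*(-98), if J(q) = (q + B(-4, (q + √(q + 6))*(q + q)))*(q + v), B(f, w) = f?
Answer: 5118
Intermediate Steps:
J(q) = (-4 + q)*(5 + q) (J(q) = (q - 4)*(q + 5) = (-4 + q)*(5 + q))
J(6) - 52*(-98) = (-20 + 6 + 6²) - 52*(-98) = (-20 + 6 + 36) + 5096 = 22 + 5096 = 5118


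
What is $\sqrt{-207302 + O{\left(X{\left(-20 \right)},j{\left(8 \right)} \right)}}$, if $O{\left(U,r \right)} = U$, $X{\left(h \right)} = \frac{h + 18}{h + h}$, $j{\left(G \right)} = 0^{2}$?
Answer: $\frac{3 i \sqrt{2303355}}{10} \approx 455.3 i$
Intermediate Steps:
$j{\left(G \right)} = 0$
$X{\left(h \right)} = \frac{18 + h}{2 h}$
$\sqrt{-207302 + O{\left(X{\left(-20 \right)},j{\left(8 \right)} \right)}} = \sqrt{-207302 + \frac{18 - 20}{2 \left(-20\right)}} = \sqrt{-207302 + \frac{1}{2} \left(- \frac{1}{20}\right) \left(-2\right)} = \sqrt{-207302 + \frac{1}{20}} = \sqrt{- \frac{4146039}{20}} = \frac{3 i \sqrt{2303355}}{10}$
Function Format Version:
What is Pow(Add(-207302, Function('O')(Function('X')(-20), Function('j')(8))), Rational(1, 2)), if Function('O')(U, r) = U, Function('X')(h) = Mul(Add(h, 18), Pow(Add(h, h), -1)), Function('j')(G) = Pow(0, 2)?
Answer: Mul(Rational(3, 10), I, Pow(2303355, Rational(1, 2))) ≈ Mul(455.30, I)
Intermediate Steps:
Function('j')(G) = 0
Function('X')(h) = Mul(Rational(1, 2), Pow(h, -1), Add(18, h)) (Function('X')(h) = Mul(Add(18, h), Pow(Mul(2, h), -1)) = Mul(Add(18, h), Mul(Rational(1, 2), Pow(h, -1))) = Mul(Rational(1, 2), Pow(h, -1), Add(18, h)))
Pow(Add(-207302, Function('O')(Function('X')(-20), Function('j')(8))), Rational(1, 2)) = Pow(Add(-207302, Mul(Rational(1, 2), Pow(-20, -1), Add(18, -20))), Rational(1, 2)) = Pow(Add(-207302, Mul(Rational(1, 2), Rational(-1, 20), -2)), Rational(1, 2)) = Pow(Add(-207302, Rational(1, 20)), Rational(1, 2)) = Pow(Rational(-4146039, 20), Rational(1, 2)) = Mul(Rational(3, 10), I, Pow(2303355, Rational(1, 2)))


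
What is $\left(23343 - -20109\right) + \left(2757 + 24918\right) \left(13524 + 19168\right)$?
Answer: $904794552$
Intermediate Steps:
$\left(23343 - -20109\right) + \left(2757 + 24918\right) \left(13524 + 19168\right) = \left(23343 + 20109\right) + 27675 \cdot 32692 = 43452 + 904751100 = 904794552$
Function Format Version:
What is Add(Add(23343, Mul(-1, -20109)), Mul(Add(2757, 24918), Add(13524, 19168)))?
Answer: 904794552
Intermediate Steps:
Add(Add(23343, Mul(-1, -20109)), Mul(Add(2757, 24918), Add(13524, 19168))) = Add(Add(23343, 20109), Mul(27675, 32692)) = Add(43452, 904751100) = 904794552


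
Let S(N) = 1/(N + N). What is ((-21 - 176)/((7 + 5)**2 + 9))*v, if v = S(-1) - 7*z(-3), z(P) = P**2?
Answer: 25019/306 ≈ 81.761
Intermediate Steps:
S(N) = 1/(2*N)
v = -127/2 (v = (1/2)/(-1) - 7*(-3)**2 = (1/2)*(-1) - 7*9 = -1/2 - 63 = -127/2 ≈ -63.500)
((-21 - 176)/((7 + 5)**2 + 9))*v = ((-21 - 176)/((7 + 5)**2 + 9))*(-127/2) = -197/(12**2 + 9)*(-127/2) = -197/(144 + 9)*(-127/2) = -197/153*(-127/2) = 25019/306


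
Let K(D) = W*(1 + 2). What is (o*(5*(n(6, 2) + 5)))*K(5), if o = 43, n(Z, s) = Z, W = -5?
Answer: -35475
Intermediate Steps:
K(D) = -15 (K(D) = -5*(1 + 2) = -5*3 = -15)
(o*(5*(n(6, 2) + 5)))*K(5) = (43*(5*(6 + 5)))*(-15) = (43*(5*11))*(-15) = (43*55)*(-15) = 2365*(-15) = -35475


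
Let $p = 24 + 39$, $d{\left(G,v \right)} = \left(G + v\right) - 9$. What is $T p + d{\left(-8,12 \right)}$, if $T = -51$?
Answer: $-3218$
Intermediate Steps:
$d{\left(G,v \right)} = -9 + G + v$
$p = 63$
$T p + d{\left(-8,12 \right)} = \left(-51\right) 63 - 5 = -3213 - 5 = -3218$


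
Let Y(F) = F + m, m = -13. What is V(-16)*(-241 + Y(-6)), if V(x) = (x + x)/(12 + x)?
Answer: -2080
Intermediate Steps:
V(x) = 2*x/(12 + x) (V(x) = (2*x)/(12 + x) = 2*x/(12 + x))
Y(F) = -13 + F (Y(F) = F - 13 = -13 + F)
V(-16)*(-241 + Y(-6)) = (2*(-16)/(12 - 16))*(-241 + (-13 - 6)) = (2*(-16)/(-4))*(-241 - 19) = (2*(-16)*(-¼))*(-260) = 8*(-260) = -2080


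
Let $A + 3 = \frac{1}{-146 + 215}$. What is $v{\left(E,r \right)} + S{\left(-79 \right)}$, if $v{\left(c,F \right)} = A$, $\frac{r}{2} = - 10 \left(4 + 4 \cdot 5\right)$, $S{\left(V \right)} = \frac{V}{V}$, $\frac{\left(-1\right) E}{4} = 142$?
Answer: $- \frac{137}{69} \approx -1.9855$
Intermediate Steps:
$E = -568$ ($E = \left(-4\right) 142 = -568$)
$S{\left(V \right)} = 1$
$r = -480$ ($r = 2 \left(- 10 \left(4 + 4 \cdot 5\right)\right) = 2 \left(- 10 \left(4 + 20\right)\right) = 2 \left(\left(-10\right) 24\right) = 2 \left(-240\right) = -480$)
$A = - \frac{206}{69}$ ($A = -3 + \frac{1}{-146 + 215} = -3 + \frac{1}{69} = - \frac{206}{69} \approx -2.9855$)
$v{\left(c,F \right)} = - \frac{206}{69}$
$v{\left(E,r \right)} + S{\left(-79 \right)} = - \frac{206}{69} + 1 = - \frac{137}{69}$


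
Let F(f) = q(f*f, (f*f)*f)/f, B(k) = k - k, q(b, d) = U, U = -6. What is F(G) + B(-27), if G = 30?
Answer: -⅕ ≈ -0.20000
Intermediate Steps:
q(b, d) = -6
B(k) = 0
F(f) = -6/f
F(G) + B(-27) = -6/30 + 0 = -6*1/30 + 0 = -⅕ + 0 = -⅕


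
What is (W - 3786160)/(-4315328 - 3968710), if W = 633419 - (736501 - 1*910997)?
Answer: 2978245/8284038 ≈ 0.35952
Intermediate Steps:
W = 807915 (W = 633419 - (736501 - 910997) = 633419 - 1*(-174496) = 633419 + 174496 = 807915)
(W - 3786160)/(-4315328 - 3968710) = (807915 - 3786160)/(-4315328 - 3968710) = -2978245/(-8284038) = -2978245*(-1/8284038) = 2978245/8284038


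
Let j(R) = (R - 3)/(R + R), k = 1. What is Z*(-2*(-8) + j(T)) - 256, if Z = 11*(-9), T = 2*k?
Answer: -7261/4 ≈ -1815.3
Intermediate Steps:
T = 2 (T = 2*1 = 2)
j(R) = (-3 + R)/(2*R) (j(R) = (-3 + R)/((2*R)) = (-3 + R)*(1/(2*R)) = (-3 + R)/(2*R))
Z = -99
Z*(-2*(-8) + j(T)) - 256 = -99*(-2*(-8) + (½)*(-3 + 2)/2) - 256 = -99*(16 + (½)*(½)*(-1)) - 256 = -99*(16 - ¼) - 256 = -99*63/4 - 256 = -6237/4 - 256 = -7261/4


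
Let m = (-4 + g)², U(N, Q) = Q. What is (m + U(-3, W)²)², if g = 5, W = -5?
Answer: 676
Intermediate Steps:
m = 1 (m = (-4 + 5)² = 1² = 1)
(m + U(-3, W)²)² = (1 + (-5)²)² = (1 + 25)² = 26² = 676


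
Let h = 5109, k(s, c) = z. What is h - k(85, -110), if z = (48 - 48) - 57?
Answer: 5166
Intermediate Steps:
z = -57 (z = 0 - 57 = -57)
k(s, c) = -57
h - k(85, -110) = 5109 - 1*(-57) = 5109 + 57 = 5166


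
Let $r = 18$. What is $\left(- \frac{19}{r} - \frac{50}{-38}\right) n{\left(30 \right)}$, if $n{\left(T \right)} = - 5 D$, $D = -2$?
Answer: $\frac{445}{171} \approx 2.6023$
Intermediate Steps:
$n{\left(T \right)} = 10$ ($n{\left(T \right)} = \left(-5\right) \left(-2\right) = 10$)
$\left(- \frac{19}{r} - \frac{50}{-38}\right) n{\left(30 \right)} = \left(- \frac{19}{18} - \frac{50}{-38}\right) 10 = \left(\left(-19\right) \frac{1}{18} - - \frac{25}{19}\right) 10 = \left(- \frac{19}{18} + \frac{25}{19}\right) 10 = \frac{89}{342} \cdot 10 = \frac{445}{171}$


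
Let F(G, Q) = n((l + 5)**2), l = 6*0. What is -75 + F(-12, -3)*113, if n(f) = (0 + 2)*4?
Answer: 829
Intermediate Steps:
l = 0
n(f) = 8 (n(f) = 2*4 = 8)
F(G, Q) = 8
-75 + F(-12, -3)*113 = -75 + 8*113 = -75 + 904 = 829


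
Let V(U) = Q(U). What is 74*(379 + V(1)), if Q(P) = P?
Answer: 28120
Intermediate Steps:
V(U) = U
74*(379 + V(1)) = 74*(379 + 1) = 74*380 = 28120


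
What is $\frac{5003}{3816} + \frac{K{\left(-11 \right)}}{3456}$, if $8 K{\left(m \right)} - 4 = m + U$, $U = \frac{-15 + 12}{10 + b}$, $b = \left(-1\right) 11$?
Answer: $\frac{480235}{366336} \approx 1.3109$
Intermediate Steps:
$b = -11$
$U = 3$ ($U = \frac{-15 + 12}{10 - 11} = - \frac{3}{-1} = \left(-3\right) \left(-1\right) = 3$)
$K{\left(m \right)} = \frac{7}{8} + \frac{m}{8}$ ($K{\left(m \right)} = \frac{1}{2} + \frac{m + 3}{8} = \frac{1}{2} + \frac{3 + m}{8} = \frac{1}{2} + \left(\frac{3}{8} + \frac{m}{8}\right) = \frac{7}{8} + \frac{m}{8}$)
$\frac{5003}{3816} + \frac{K{\left(-11 \right)}}{3456} = \frac{5003}{3816} + \frac{\frac{7}{8} + \frac{1}{8} \left(-11\right)}{3456} = 5003 \cdot \frac{1}{3816} + \left(\frac{7}{8} - \frac{11}{8}\right) \frac{1}{3456} = \frac{5003}{3816} - \frac{1}{6912} = \frac{480235}{366336}$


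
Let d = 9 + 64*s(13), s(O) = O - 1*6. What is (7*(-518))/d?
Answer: -3626/457 ≈ -7.9344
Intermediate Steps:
s(O) = -6 + O (s(O) = O - 6 = -6 + O)
d = 457 (d = 9 + 64*(-6 + 13) = 9 + 64*7 = 9 + 448 = 457)
(7*(-518))/d = (7*(-518))/457 = -3626*1/457 = -3626/457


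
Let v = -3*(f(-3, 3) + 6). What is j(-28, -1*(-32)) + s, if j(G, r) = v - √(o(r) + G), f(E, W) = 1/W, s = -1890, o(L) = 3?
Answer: -1909 - 5*I ≈ -1909.0 - 5.0*I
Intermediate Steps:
v = -19 (v = -3*(1/3 + 6) = -3*(⅓ + 6) = -3*19/3 = -19)
j(G, r) = -19 - √(3 + G)
j(-28, -1*(-32)) + s = (-19 - √(3 - 28)) - 1890 = (-19 - √(-25)) - 1890 = (-19 - 5*I) - 1890 = -1909 - 5*I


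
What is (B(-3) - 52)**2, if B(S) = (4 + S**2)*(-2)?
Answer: 6084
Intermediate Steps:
B(S) = -8 - 2*S**2
(B(-3) - 52)**2 = ((-8 - 2*(-3)**2) - 52)**2 = ((-8 - 2*9) - 52)**2 = ((-8 - 18) - 52)**2 = (-26 - 52)**2 = (-78)**2 = 6084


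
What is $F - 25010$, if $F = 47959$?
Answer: $22949$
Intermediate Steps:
$F - 25010 = 47959 - 25010 = 22949$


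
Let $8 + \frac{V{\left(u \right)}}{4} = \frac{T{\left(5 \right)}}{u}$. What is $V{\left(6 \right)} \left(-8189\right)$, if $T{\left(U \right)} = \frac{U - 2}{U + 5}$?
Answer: $\frac{1302051}{5} \approx 2.6041 \cdot 10^{5}$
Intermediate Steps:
$T{\left(U \right)} = \frac{-2 + U}{5 + U}$ ($T{\left(U \right)} = \frac{U + \left(-3 + 1\right)}{5 + U} = \frac{U - 2}{5 + U} = \frac{-2 + U}{5 + U}$)
$V{\left(u \right)} = -32 + \frac{6}{5 u}$ ($V{\left(u \right)} = -32 + 4 \frac{\frac{1}{5 + 5} \left(-2 + 5\right)}{u} = -32 + 4 \frac{\frac{1}{10} \cdot 3}{u} = -32 + 4 \frac{3}{10 u} = -32 + \frac{6}{5 u}$)
$V{\left(6 \right)} \left(-8189\right) = \left(-32 + \frac{6}{5 \cdot 6}\right) \left(-8189\right) = \left(-32 + \frac{6}{5} \cdot \frac{1}{6}\right) \left(-8189\right) = \left(-32 + \frac{1}{5}\right) \left(-8189\right) = \left(- \frac{159}{5}\right) \left(-8189\right) = \frac{1302051}{5}$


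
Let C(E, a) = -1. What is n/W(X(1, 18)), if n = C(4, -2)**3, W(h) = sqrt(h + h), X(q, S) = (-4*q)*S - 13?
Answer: I*sqrt(170)/170 ≈ 0.076697*I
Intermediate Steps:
X(q, S) = -13 - 4*S*q (X(q, S) = -4*S*q - 13 = -13 - 4*S*q)
W(h) = sqrt(2)*sqrt(h) (W(h) = sqrt(2*h) = sqrt(2)*sqrt(h))
n = -1 (n = (-1)**3 = -1)
n/W(X(1, 18)) = -1/(sqrt(2)*sqrt(-13 - 4*18*1)) = -1/(sqrt(2)*sqrt(-13 - 72)) = -1/(sqrt(2)*sqrt(-85)) = -1/(sqrt(2)*(I*sqrt(85))) = -1/(I*sqrt(170)) = -(-1)*I*sqrt(170)/170 = I*sqrt(170)/170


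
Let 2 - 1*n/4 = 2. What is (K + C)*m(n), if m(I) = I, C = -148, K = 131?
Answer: 0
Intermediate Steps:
n = 0 (n = 8 - 4*2 = 8 - 8 = 0)
(K + C)*m(n) = (131 - 148)*0 = -17*0 = 0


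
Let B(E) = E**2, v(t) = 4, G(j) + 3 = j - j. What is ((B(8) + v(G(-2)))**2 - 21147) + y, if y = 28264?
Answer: 11741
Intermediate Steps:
G(j) = -3 (G(j) = -3 + (j - j) = -3 + 0 = -3)
((B(8) + v(G(-2)))**2 - 21147) + y = ((8**2 + 4)**2 - 21147) + 28264 = ((64 + 4)**2 - 21147) + 28264 = (68**2 - 21147) + 28264 = (4624 - 21147) + 28264 = -16523 + 28264 = 11741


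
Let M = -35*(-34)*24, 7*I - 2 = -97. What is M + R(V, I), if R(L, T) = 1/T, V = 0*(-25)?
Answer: 2713193/95 ≈ 28560.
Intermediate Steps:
V = 0
I = -95/7 (I = 2/7 + (1/7)*(-97) = 2/7 - 97/7 = -95/7 ≈ -13.571)
M = 28560 (M = 1190*24 = 28560)
M + R(V, I) = 28560 + 1/(-95/7) = 28560 - 7/95 = 2713193/95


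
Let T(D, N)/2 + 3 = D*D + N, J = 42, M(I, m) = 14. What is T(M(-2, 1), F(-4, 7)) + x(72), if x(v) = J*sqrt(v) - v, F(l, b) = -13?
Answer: 288 + 252*sqrt(2) ≈ 644.38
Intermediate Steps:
T(D, N) = -6 + 2*N + 2*D**2 (T(D, N) = -6 + 2*(D*D + N) = -6 + 2*(D**2 + N) = -6 + 2*(N + D**2) = -6 + (2*N + 2*D**2) = -6 + 2*N + 2*D**2)
x(v) = -v + 42*sqrt(v) (x(v) = 42*sqrt(v) - v = -v + 42*sqrt(v))
T(M(-2, 1), F(-4, 7)) + x(72) = (-6 + 2*(-13) + 2*14**2) + (-1*72 + 42*sqrt(72)) = (-6 - 26 + 2*196) + (-72 + 42*(6*sqrt(2))) = (-6 - 26 + 392) + (-72 + 252*sqrt(2)) = 360 + (-72 + 252*sqrt(2)) = 288 + 252*sqrt(2)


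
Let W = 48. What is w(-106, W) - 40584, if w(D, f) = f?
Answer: -40536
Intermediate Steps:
w(-106, W) - 40584 = 48 - 40584 = -40536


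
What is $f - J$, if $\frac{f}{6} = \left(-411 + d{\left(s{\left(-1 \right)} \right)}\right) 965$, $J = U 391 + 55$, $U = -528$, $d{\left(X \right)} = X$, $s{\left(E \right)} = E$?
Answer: $-2179087$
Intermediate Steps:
$J = -206393$ ($J = \left(-528\right) 391 + 55 = -206448 + 55 = -206393$)
$f = -2385480$ ($f = 6 \left(-411 - 1\right) 965 = 6 \left(\left(-412\right) 965\right) = 6 \left(-397580\right) = -2385480$)
$f - J = -2385480 - -206393 = -2385480 + 206393 = -2179087$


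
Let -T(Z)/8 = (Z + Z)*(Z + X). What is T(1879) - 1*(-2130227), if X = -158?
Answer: -49609917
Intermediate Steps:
T(Z) = -16*Z*(-158 + Z) (T(Z) = -8*(Z + Z)*(Z - 158) = -8*2*Z*(-158 + Z) = -16*Z*(-158 + Z))
T(1879) - 1*(-2130227) = 16*1879*(158 - 1*1879) - 1*(-2130227) = 16*1879*(158 - 1879) + 2130227 = 16*1879*(-1721) + 2130227 = -51740144 + 2130227 = -49609917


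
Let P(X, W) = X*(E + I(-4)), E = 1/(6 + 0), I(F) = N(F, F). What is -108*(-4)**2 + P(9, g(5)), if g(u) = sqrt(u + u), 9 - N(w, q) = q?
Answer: -3219/2 ≈ -1609.5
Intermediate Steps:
N(w, q) = 9 - q
I(F) = 9 - F
E = 1/6 ≈ 0.16667
g(u) = sqrt(2)*sqrt(u) (g(u) = sqrt(2*u) = sqrt(2)*sqrt(u))
P(X, W) = 79*X/6 (P(X, W) = X*(1/6 + (9 - 1*(-4))) = X*(1/6 + (9 + 4)) = X*(1/6 + 13) = X*(79/6) = 79*X/6)
-108*(-4)**2 + P(9, g(5)) = -108*(-4)**2 + (79/6)*9 = -108*16 + 237/2 = -1728 + 237/2 = -3219/2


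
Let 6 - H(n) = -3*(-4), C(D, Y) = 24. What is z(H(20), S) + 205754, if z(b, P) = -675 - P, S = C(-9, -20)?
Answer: 205055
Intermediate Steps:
S = 24
H(n) = -6 (H(n) = 6 - (-3)*(-4) = 6 - 1*12 = 6 - 12 = -6)
z(H(20), S) + 205754 = (-675 - 1*24) + 205754 = (-675 - 24) + 205754 = -699 + 205754 = 205055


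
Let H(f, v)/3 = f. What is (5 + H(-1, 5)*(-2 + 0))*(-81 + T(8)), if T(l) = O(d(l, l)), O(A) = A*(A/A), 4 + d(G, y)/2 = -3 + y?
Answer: -869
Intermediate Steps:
d(G, y) = -14 + 2*y (d(G, y) = -8 + 2*(-3 + y) = -8 + (-6 + 2*y) = -14 + 2*y)
H(f, v) = 3*f
O(A) = A (O(A) = A*1 = A)
T(l) = -14 + 2*l
(5 + H(-1, 5)*(-2 + 0))*(-81 + T(8)) = (5 + (3*(-1))*(-2 + 0))*(-81 + (-14 + 2*8)) = (5 - 3*(-2))*(-81 + (-14 + 16)) = (5 + 6)*(-81 + 2) = 11*(-79) = -869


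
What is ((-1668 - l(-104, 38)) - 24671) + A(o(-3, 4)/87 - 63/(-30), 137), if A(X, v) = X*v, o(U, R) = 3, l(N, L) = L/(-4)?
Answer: -3775376/145 ≈ -26037.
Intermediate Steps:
l(N, L) = -L/4 (l(N, L) = L*(-¼) = -L/4)
((-1668 - l(-104, 38)) - 24671) + A(o(-3, 4)/87 - 63/(-30), 137) = ((-1668 - (-1)*38/4) - 24671) + (3/87 - 63/(-30))*137 = ((-1668 - 1*(-19/2)) - 24671) + (3*(1/87) - 63*(-1/30))*137 = ((-1668 + 19/2) - 24671) + (1/29 + 21/10)*137 = (-3317/2 - 24671) + (619/290)*137 = -52659/2 + 84803/290 = -3775376/145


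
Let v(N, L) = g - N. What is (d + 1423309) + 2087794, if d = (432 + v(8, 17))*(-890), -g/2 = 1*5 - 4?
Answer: 3135523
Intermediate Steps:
g = -2 (g = -2*(1*5 - 4) = -2*(5 - 4) = -2*1 = -2)
v(N, L) = -2 - N
d = -375580 (d = (432 + (-2 - 1*8))*(-890) = (432 + (-2 - 8))*(-890) = (432 - 10)*(-890) = 422*(-890) = -375580)
(d + 1423309) + 2087794 = (-375580 + 1423309) + 2087794 = 1047729 + 2087794 = 3135523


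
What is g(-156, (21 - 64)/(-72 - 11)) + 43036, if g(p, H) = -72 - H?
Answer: 3565969/83 ≈ 42964.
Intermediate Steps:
g(-156, (21 - 64)/(-72 - 11)) + 43036 = (-72 - (21 - 64)/(-72 - 11)) + 43036 = (-72 - (-43)/(-83)) + 43036 = (-72 - (-43)*(-1)/83) + 43036 = (-72 - 1*43/83) + 43036 = (-72 - 43/83) + 43036 = -6019/83 + 43036 = 3565969/83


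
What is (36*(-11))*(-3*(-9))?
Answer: -10692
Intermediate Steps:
(36*(-11))*(-3*(-9)) = -396*27 = -10692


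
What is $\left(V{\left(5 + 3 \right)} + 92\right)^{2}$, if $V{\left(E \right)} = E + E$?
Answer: $11664$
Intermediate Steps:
$V{\left(E \right)} = 2 E$
$\left(V{\left(5 + 3 \right)} + 92\right)^{2} = \left(2 \left(5 + 3\right) + 92\right)^{2} = \left(2 \cdot 8 + 92\right)^{2} = \left(16 + 92\right)^{2} = 108^{2} = 11664$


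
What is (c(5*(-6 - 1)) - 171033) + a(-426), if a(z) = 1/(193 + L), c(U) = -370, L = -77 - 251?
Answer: -23139406/135 ≈ -1.7140e+5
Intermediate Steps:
L = -328
a(z) = -1/135 (a(z) = 1/(193 - 328) = 1/(-135) = -1/135)
(c(5*(-6 - 1)) - 171033) + a(-426) = (-370 - 171033) - 1/135 = -171403 - 1/135 = -23139406/135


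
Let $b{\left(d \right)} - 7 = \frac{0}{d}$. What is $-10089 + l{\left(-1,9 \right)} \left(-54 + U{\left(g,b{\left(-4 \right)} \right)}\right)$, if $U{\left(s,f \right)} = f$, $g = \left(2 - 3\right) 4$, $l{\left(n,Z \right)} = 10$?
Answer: $-10559$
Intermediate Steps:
$g = -4$ ($g = \left(2 - 3\right) 4 = \left(-1\right) 4 = -4$)
$b{\left(d \right)} = 7$ ($b{\left(d \right)} = 7 + \frac{0}{d} = 7 + 0 = 7$)
$-10089 + l{\left(-1,9 \right)} \left(-54 + U{\left(g,b{\left(-4 \right)} \right)}\right) = -10089 + 10 \left(-54 + 7\right) = -10089 + 10 \left(-47\right) = -10089 - 470 = -10559$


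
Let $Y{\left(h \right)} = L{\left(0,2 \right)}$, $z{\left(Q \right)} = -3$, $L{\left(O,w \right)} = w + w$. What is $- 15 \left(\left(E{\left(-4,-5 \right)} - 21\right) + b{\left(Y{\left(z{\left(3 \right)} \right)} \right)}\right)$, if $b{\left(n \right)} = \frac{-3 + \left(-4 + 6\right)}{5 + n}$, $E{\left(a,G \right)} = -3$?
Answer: $\frac{1085}{3} \approx 361.67$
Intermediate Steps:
$L{\left(O,w \right)} = 2 w$
$Y{\left(h \right)} = 4$ ($Y{\left(h \right)} = 2 \cdot 2 = 4$)
$b{\left(n \right)} = - \frac{1}{5 + n}$ ($b{\left(n \right)} = \frac{-3 + 2}{5 + n} = - \frac{1}{5 + n}$)
$- 15 \left(\left(E{\left(-4,-5 \right)} - 21\right) + b{\left(Y{\left(z{\left(3 \right)} \right)} \right)}\right) = - 15 \left(\left(-3 - 21\right) - \frac{1}{5 + 4}\right) = - 15 \left(\left(-3 - 21\right) - \frac{1}{9}\right) = - 15 \left(-24 - \frac{1}{9}\right) = \left(-15\right) \left(- \frac{217}{9}\right) = \frac{1085}{3}$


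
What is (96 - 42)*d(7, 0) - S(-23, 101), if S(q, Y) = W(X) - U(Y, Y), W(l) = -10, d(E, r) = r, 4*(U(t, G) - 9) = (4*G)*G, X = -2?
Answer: 10220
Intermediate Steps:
U(t, G) = 9 + G**2 (U(t, G) = 9 + ((4*G)*G)/4 = 9 + (4*G**2)/4 = 9 + G**2)
S(q, Y) = -19 - Y**2 (S(q, Y) = -10 - (9 + Y**2) = -10 + (-9 - Y**2) = -19 - Y**2)
(96 - 42)*d(7, 0) - S(-23, 101) = (96 - 42)*0 - (-19 - 1*101**2) = 54*0 - (-19 - 1*10201) = 0 - (-19 - 10201) = 0 - 1*(-10220) = 0 + 10220 = 10220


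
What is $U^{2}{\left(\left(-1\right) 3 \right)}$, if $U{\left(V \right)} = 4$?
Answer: $16$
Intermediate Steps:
$U^{2}{\left(\left(-1\right) 3 \right)} = 4^{2} = 16$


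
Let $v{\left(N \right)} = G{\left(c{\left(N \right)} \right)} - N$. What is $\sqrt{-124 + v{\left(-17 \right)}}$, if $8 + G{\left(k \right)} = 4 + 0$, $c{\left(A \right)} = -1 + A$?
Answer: $i \sqrt{111} \approx 10.536 i$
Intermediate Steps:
$G{\left(k \right)} = -4$ ($G{\left(k \right)} = -8 + \left(4 + 0\right) = -8 + 4 = -4$)
$v{\left(N \right)} = -4 - N$
$\sqrt{-124 + v{\left(-17 \right)}} = \sqrt{-124 - -13} = \sqrt{-124 + \left(-4 + 17\right)} = \sqrt{-124 + 13} = \sqrt{-111} = i \sqrt{111}$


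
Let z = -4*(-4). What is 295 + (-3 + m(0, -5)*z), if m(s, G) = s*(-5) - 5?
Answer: 212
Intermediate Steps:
m(s, G) = -5 - 5*s (m(s, G) = -5*s - 5 = -5 - 5*s)
z = 16
295 + (-3 + m(0, -5)*z) = 295 + (-3 + (-5 - 5*0)*16) = 295 + (-3 + (-5 + 0)*16) = 295 + (-3 - 5*16) = 295 + (-3 - 80) = 295 - 83 = 212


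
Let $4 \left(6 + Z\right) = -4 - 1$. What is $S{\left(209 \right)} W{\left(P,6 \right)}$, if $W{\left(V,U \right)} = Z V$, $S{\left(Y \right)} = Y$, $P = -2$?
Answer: $\frac{6061}{2} \approx 3030.5$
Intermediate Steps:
$Z = - \frac{29}{4}$ ($Z = -6 + \frac{-4 - 1}{4} = -6 + \frac{1}{4} \left(-5\right) = -6 - \frac{5}{4} = - \frac{29}{4} \approx -7.25$)
$W{\left(V,U \right)} = - \frac{29 V}{4}$
$S{\left(209 \right)} W{\left(P,6 \right)} = 209 \left(\left(- \frac{29}{4}\right) \left(-2\right)\right) = 209 \cdot \frac{29}{2} = \frac{6061}{2}$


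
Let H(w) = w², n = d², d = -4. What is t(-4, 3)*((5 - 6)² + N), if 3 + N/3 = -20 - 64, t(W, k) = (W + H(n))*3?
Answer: -196560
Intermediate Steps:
n = 16 (n = (-4)² = 16)
t(W, k) = 768 + 3*W (t(W, k) = (W + 16²)*3 = (W + 256)*3 = (256 + W)*3 = 768 + 3*W)
N = -261 (N = -9 + 3*(-20 - 64) = -9 + 3*(-84) = -9 - 252 = -261)
t(-4, 3)*((5 - 6)² + N) = (768 + 3*(-4))*((5 - 6)² - 261) = (768 - 12)*((-1)² - 261) = 756*(1 - 261) = 756*(-260) = -196560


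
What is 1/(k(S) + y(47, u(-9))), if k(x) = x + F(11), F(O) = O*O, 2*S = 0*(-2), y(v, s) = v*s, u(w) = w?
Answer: -1/302 ≈ -0.0033113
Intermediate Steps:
y(v, s) = s*v
S = 0 (S = (0*(-2))/2 = (½)*0 = 0)
F(O) = O²
k(x) = 121 + x (k(x) = x + 11² = x + 121 = 121 + x)
1/(k(S) + y(47, u(-9))) = 1/((121 + 0) - 9*47) = 1/(121 - 423) = 1/(-302) = -1/302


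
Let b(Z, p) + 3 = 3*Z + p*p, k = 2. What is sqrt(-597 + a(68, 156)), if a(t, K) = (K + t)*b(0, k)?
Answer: I*sqrt(373) ≈ 19.313*I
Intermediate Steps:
b(Z, p) = -3 + p**2 + 3*Z (b(Z, p) = -3 + (3*Z + p*p) = -3 + (3*Z + p**2) = -3 + (p**2 + 3*Z) = -3 + p**2 + 3*Z)
a(t, K) = K + t (a(t, K) = (K + t)*(-3 + 2**2 + 3*0) = (K + t)*(-3 + 4 + 0) = (K + t)*1 = K + t)
sqrt(-597 + a(68, 156)) = sqrt(-597 + (156 + 68)) = sqrt(-597 + 224) = sqrt(-373) = I*sqrt(373)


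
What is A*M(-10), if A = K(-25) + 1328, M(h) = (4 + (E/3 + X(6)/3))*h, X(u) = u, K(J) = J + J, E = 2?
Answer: -85200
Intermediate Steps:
K(J) = 2*J
M(h) = 20*h/3 (M(h) = (4 + (2/3 + 6/3))*h = (4 + (2*(⅓) + 6*(⅓)))*h = (4 + (⅔ + 2))*h = (4 + 8/3)*h = 20*h/3)
A = 1278 (A = 2*(-25) + 1328 = -50 + 1328 = 1278)
A*M(-10) = 1278*((20/3)*(-10)) = 1278*(-200/3) = -85200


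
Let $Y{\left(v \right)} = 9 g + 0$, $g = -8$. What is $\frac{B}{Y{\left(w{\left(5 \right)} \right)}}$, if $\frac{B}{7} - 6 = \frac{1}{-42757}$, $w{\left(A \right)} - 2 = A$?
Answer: $- \frac{1795787}{3078504} \approx -0.58333$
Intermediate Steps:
$w{\left(A \right)} = 2 + A$
$Y{\left(v \right)} = -72$ ($Y{\left(v \right)} = 9 \left(-8\right) + 0 = -72 + 0 = -72$)
$B = \frac{1795787}{42757}$ ($B = 42 + \frac{7}{-42757} = 42 + 7 \left(- \frac{1}{42757}\right) = 42 - \frac{7}{42757} = \frac{1795787}{42757} \approx 42.0$)
$\frac{B}{Y{\left(w{\left(5 \right)} \right)}} = \frac{1795787}{42757 \left(-72\right)} = \frac{1795787}{42757} \left(- \frac{1}{72}\right) = - \frac{1795787}{3078504}$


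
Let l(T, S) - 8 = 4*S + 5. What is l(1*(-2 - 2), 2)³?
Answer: 9261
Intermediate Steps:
l(T, S) = 13 + 4*S (l(T, S) = 8 + (4*S + 5) = 8 + (5 + 4*S) = 13 + 4*S)
l(1*(-2 - 2), 2)³ = (13 + 4*2)³ = (13 + 8)³ = 21³ = 9261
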